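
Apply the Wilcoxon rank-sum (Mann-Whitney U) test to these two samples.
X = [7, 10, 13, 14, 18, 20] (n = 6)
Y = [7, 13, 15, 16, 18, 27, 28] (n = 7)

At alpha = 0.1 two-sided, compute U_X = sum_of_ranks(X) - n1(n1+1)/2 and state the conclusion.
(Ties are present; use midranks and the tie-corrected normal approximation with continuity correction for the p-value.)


Step 1: Combine and sort all 13 observations; assign midranks.
sorted (value, group): (7,X), (7,Y), (10,X), (13,X), (13,Y), (14,X), (15,Y), (16,Y), (18,X), (18,Y), (20,X), (27,Y), (28,Y)
ranks: 7->1.5, 7->1.5, 10->3, 13->4.5, 13->4.5, 14->6, 15->7, 16->8, 18->9.5, 18->9.5, 20->11, 27->12, 28->13
Step 2: Rank sum for X: R1 = 1.5 + 3 + 4.5 + 6 + 9.5 + 11 = 35.5.
Step 3: U_X = R1 - n1(n1+1)/2 = 35.5 - 6*7/2 = 35.5 - 21 = 14.5.
       U_Y = n1*n2 - U_X = 42 - 14.5 = 27.5.
Step 4: Ties are present, so use the tie-corrected normal approximation (with continuity correction) for the p-value.
Step 5: p-value = 0.389405; compare to alpha = 0.1. fail to reject H0.

U_X = 14.5, p = 0.389405, fail to reject H0 at alpha = 0.1.


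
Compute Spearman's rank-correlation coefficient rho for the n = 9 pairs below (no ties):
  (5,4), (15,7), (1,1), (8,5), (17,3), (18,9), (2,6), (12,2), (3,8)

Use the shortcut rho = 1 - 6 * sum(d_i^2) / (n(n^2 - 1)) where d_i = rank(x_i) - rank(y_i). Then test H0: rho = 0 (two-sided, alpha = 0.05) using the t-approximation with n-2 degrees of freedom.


Step 1: Rank x and y separately (midranks; no ties here).
rank(x): 5->4, 15->7, 1->1, 8->5, 17->8, 18->9, 2->2, 12->6, 3->3
rank(y): 4->4, 7->7, 1->1, 5->5, 3->3, 9->9, 6->6, 2->2, 8->8
Step 2: d_i = R_x(i) - R_y(i); compute d_i^2.
  (4-4)^2=0, (7-7)^2=0, (1-1)^2=0, (5-5)^2=0, (8-3)^2=25, (9-9)^2=0, (2-6)^2=16, (6-2)^2=16, (3-8)^2=25
sum(d^2) = 82.
Step 3: rho = 1 - 6*82 / (9*(9^2 - 1)) = 1 - 492/720 = 0.316667.
Step 4: Under H0, t = rho * sqrt((n-2)/(1-rho^2)) = 0.8833 ~ t(7).
Step 5: Two-sided p-value from the t-distribution with 7 df = 0.406397.
Step 6: alpha = 0.05. fail to reject H0.

rho = 0.3167, p = 0.406397, fail to reject H0 at alpha = 0.05.


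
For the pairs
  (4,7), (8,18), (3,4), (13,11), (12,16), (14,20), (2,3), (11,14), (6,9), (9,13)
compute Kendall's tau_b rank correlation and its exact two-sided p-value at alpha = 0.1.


Step 1: Enumerate the 45 unordered pairs (i,j) with i<j and classify each by sign(x_j-x_i) * sign(y_j-y_i).
  (1,2):dx=+4,dy=+11->C; (1,3):dx=-1,dy=-3->C; (1,4):dx=+9,dy=+4->C; (1,5):dx=+8,dy=+9->C
  (1,6):dx=+10,dy=+13->C; (1,7):dx=-2,dy=-4->C; (1,8):dx=+7,dy=+7->C; (1,9):dx=+2,dy=+2->C
  (1,10):dx=+5,dy=+6->C; (2,3):dx=-5,dy=-14->C; (2,4):dx=+5,dy=-7->D; (2,5):dx=+4,dy=-2->D
  (2,6):dx=+6,dy=+2->C; (2,7):dx=-6,dy=-15->C; (2,8):dx=+3,dy=-4->D; (2,9):dx=-2,dy=-9->C
  (2,10):dx=+1,dy=-5->D; (3,4):dx=+10,dy=+7->C; (3,5):dx=+9,dy=+12->C; (3,6):dx=+11,dy=+16->C
  (3,7):dx=-1,dy=-1->C; (3,8):dx=+8,dy=+10->C; (3,9):dx=+3,dy=+5->C; (3,10):dx=+6,dy=+9->C
  (4,5):dx=-1,dy=+5->D; (4,6):dx=+1,dy=+9->C; (4,7):dx=-11,dy=-8->C; (4,8):dx=-2,dy=+3->D
  (4,9):dx=-7,dy=-2->C; (4,10):dx=-4,dy=+2->D; (5,6):dx=+2,dy=+4->C; (5,7):dx=-10,dy=-13->C
  (5,8):dx=-1,dy=-2->C; (5,9):dx=-6,dy=-7->C; (5,10):dx=-3,dy=-3->C; (6,7):dx=-12,dy=-17->C
  (6,8):dx=-3,dy=-6->C; (6,9):dx=-8,dy=-11->C; (6,10):dx=-5,dy=-7->C; (7,8):dx=+9,dy=+11->C
  (7,9):dx=+4,dy=+6->C; (7,10):dx=+7,dy=+10->C; (8,9):dx=-5,dy=-5->C; (8,10):dx=-2,dy=-1->C
  (9,10):dx=+3,dy=+4->C
Step 2: C = 38, D = 7, total pairs = 45.
Step 3: tau = (C - D)/(n(n-1)/2) = (38 - 7)/45 = 0.688889.
Step 4: Exact two-sided p-value (enumerate n! = 3628800 permutations of y under H0): p = 0.004687.
Step 5: alpha = 0.1. reject H0.

tau_b = 0.6889 (C=38, D=7), p = 0.004687, reject H0.


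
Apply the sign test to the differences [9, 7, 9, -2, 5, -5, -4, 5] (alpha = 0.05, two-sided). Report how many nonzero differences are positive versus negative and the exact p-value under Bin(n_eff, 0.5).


Step 1: Discard zero differences. Original n = 8; n_eff = number of nonzero differences = 8.
Nonzero differences (with sign): +9, +7, +9, -2, +5, -5, -4, +5
Step 2: Count signs: positive = 5, negative = 3.
Step 3: Under H0: P(positive) = 0.5, so the number of positives S ~ Bin(8, 0.5).
Step 4: Two-sided exact p-value = sum of Bin(8,0.5) probabilities at or below the observed probability = 0.726562.
Step 5: alpha = 0.05. fail to reject H0.

n_eff = 8, pos = 5, neg = 3, p = 0.726562, fail to reject H0.


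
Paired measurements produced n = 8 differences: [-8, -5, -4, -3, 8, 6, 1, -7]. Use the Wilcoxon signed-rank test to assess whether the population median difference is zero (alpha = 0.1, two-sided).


Step 1: Drop any zero differences (none here) and take |d_i|.
|d| = [8, 5, 4, 3, 8, 6, 1, 7]
Step 2: Midrank |d_i| (ties get averaged ranks).
ranks: |8|->7.5, |5|->4, |4|->3, |3|->2, |8|->7.5, |6|->5, |1|->1, |7|->6
Step 3: Attach original signs; sum ranks with positive sign and with negative sign.
W+ = 7.5 + 5 + 1 = 13.5
W- = 7.5 + 4 + 3 + 2 + 6 = 22.5
(Check: W+ + W- = 36 should equal n(n+1)/2 = 36.)
Step 4: Test statistic W = min(W+, W-) = 13.5.
Step 5: Ties in |d|, so use the tie-corrected normal approximation.
        E[W] = n(n+1)/4 = 8*9/4 = 18.
        Tie groups: |d|=8 (t=2); sum(t^3 - t) = 6.
        Var[W] = n(n+1)(2n+1)/24 - sum(t^3-t)/48 = 1224/24 - 6/48 = 50.875.
        z = (W - E[W]) / sqrt(Var[W]) = (13.5 - 18) / 7.1327 = -0.6309.
        Two-sided p = 2*Phi(z) = 0.528106.
Step 6: alpha = 0.1. fail to reject H0.

W+ = 13.5, W- = 22.5, W = min = 13.5, p = 0.528106, fail to reject H0.


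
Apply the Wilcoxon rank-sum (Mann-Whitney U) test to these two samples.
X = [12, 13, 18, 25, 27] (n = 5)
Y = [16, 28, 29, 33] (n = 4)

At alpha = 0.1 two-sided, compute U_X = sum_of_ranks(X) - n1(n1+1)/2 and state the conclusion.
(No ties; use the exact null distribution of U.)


Step 1: Combine and sort all 9 observations; assign midranks.
sorted (value, group): (12,X), (13,X), (16,Y), (18,X), (25,X), (27,X), (28,Y), (29,Y), (33,Y)
ranks: 12->1, 13->2, 16->3, 18->4, 25->5, 27->6, 28->7, 29->8, 33->9
Step 2: Rank sum for X: R1 = 1 + 2 + 4 + 5 + 6 = 18.
Step 3: U_X = R1 - n1(n1+1)/2 = 18 - 5*6/2 = 18 - 15 = 3.
       U_Y = n1*n2 - U_X = 20 - 3 = 17.
Step 4: No ties, so the exact null distribution of U (based on enumerating the C(9,5) = 126 equally likely rank assignments) gives the two-sided p-value.
Step 5: p-value = 0.111111; compare to alpha = 0.1. fail to reject H0.

U_X = 3, p = 0.111111, fail to reject H0 at alpha = 0.1.


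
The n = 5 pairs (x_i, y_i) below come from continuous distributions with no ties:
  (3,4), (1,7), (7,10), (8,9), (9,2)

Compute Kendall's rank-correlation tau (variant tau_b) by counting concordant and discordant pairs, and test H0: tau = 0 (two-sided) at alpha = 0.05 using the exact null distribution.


Step 1: Enumerate the 10 unordered pairs (i,j) with i<j and classify each by sign(x_j-x_i) * sign(y_j-y_i).
  (1,2):dx=-2,dy=+3->D; (1,3):dx=+4,dy=+6->C; (1,4):dx=+5,dy=+5->C; (1,5):dx=+6,dy=-2->D
  (2,3):dx=+6,dy=+3->C; (2,4):dx=+7,dy=+2->C; (2,5):dx=+8,dy=-5->D; (3,4):dx=+1,dy=-1->D
  (3,5):dx=+2,dy=-8->D; (4,5):dx=+1,dy=-7->D
Step 2: C = 4, D = 6, total pairs = 10.
Step 3: tau = (C - D)/(n(n-1)/2) = (4 - 6)/10 = -0.200000.
Step 4: Exact two-sided p-value (enumerate n! = 120 permutations of y under H0): p = 0.816667.
Step 5: alpha = 0.05. fail to reject H0.

tau_b = -0.2000 (C=4, D=6), p = 0.816667, fail to reject H0.


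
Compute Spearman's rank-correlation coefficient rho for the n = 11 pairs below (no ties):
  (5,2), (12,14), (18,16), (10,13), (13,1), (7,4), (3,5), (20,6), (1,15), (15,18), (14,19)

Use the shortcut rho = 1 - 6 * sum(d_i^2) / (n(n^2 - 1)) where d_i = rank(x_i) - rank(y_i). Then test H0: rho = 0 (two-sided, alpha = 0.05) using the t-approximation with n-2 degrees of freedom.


Step 1: Rank x and y separately (midranks; no ties here).
rank(x): 5->3, 12->6, 18->10, 10->5, 13->7, 7->4, 3->2, 20->11, 1->1, 15->9, 14->8
rank(y): 2->2, 14->7, 16->9, 13->6, 1->1, 4->3, 5->4, 6->5, 15->8, 18->10, 19->11
Step 2: d_i = R_x(i) - R_y(i); compute d_i^2.
  (3-2)^2=1, (6-7)^2=1, (10-9)^2=1, (5-6)^2=1, (7-1)^2=36, (4-3)^2=1, (2-4)^2=4, (11-5)^2=36, (1-8)^2=49, (9-10)^2=1, (8-11)^2=9
sum(d^2) = 140.
Step 3: rho = 1 - 6*140 / (11*(11^2 - 1)) = 1 - 840/1320 = 0.363636.
Step 4: Under H0, t = rho * sqrt((n-2)/(1-rho^2)) = 1.1711 ~ t(9).
Step 5: Two-sided p-value from the t-distribution with 9 df = 0.271638.
Step 6: alpha = 0.05. fail to reject H0.

rho = 0.3636, p = 0.271638, fail to reject H0 at alpha = 0.05.


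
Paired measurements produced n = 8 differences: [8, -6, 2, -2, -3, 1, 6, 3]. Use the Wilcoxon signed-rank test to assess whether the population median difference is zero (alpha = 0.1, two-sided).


Step 1: Drop any zero differences (none here) and take |d_i|.
|d| = [8, 6, 2, 2, 3, 1, 6, 3]
Step 2: Midrank |d_i| (ties get averaged ranks).
ranks: |8|->8, |6|->6.5, |2|->2.5, |2|->2.5, |3|->4.5, |1|->1, |6|->6.5, |3|->4.5
Step 3: Attach original signs; sum ranks with positive sign and with negative sign.
W+ = 8 + 2.5 + 1 + 6.5 + 4.5 = 22.5
W- = 6.5 + 2.5 + 4.5 = 13.5
(Check: W+ + W- = 36 should equal n(n+1)/2 = 36.)
Step 4: Test statistic W = min(W+, W-) = 13.5.
Step 5: Ties in |d|, so use the tie-corrected normal approximation.
        E[W] = n(n+1)/4 = 8*9/4 = 18.
        Tie groups: |d|=2 (t=2), |d|=3 (t=2), |d|=6 (t=2); sum(t^3 - t) = 18.
        Var[W] = n(n+1)(2n+1)/24 - sum(t^3-t)/48 = 1224/24 - 18/48 = 50.625.
        z = (W - E[W]) / sqrt(Var[W]) = (13.5 - 18) / 7.1151 = -0.6325.
        Two-sided p = 2*Phi(z) = 0.527089.
Step 6: alpha = 0.1. fail to reject H0.

W+ = 22.5, W- = 13.5, W = min = 13.5, p = 0.527089, fail to reject H0.


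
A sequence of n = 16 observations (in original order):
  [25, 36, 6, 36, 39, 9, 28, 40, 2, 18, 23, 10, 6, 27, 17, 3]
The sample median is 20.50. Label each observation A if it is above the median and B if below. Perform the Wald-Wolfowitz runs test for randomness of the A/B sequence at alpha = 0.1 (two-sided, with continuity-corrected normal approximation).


Step 1: Compute median = 20.50; label A = above, B = below.
Labels in order: AABAABAABBABBABB  (n_A = 8, n_B = 8)
Step 2: Count runs R = 10.
Step 3: Under H0 (random ordering), E[R] = 2*n_A*n_B/(n_A+n_B) + 1 = 2*8*8/16 + 1 = 9.0000.
        Var[R] = 2*n_A*n_B*(2*n_A*n_B - n_A - n_B) / ((n_A+n_B)^2 * (n_A+n_B-1)) = 14336/3840 = 3.7333.
        SD[R] = 1.9322.
Step 4: Continuity-corrected z = (R - 0.5 - E[R]) / SD[R] = (10 - 0.5 - 9.0000) / 1.9322 = 0.2588.
Step 5: Two-sided p-value via normal approximation = 2*(1 - Phi(|z|)) = 0.795809.
Step 6: alpha = 0.1. fail to reject H0.

R = 10, z = 0.2588, p = 0.795809, fail to reject H0.


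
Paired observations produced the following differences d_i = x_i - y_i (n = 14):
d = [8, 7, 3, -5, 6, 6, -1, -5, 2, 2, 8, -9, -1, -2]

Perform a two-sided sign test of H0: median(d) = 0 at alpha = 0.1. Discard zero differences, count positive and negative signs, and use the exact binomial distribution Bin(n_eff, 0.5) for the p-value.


Step 1: Discard zero differences. Original n = 14; n_eff = number of nonzero differences = 14.
Nonzero differences (with sign): +8, +7, +3, -5, +6, +6, -1, -5, +2, +2, +8, -9, -1, -2
Step 2: Count signs: positive = 8, negative = 6.
Step 3: Under H0: P(positive) = 0.5, so the number of positives S ~ Bin(14, 0.5).
Step 4: Two-sided exact p-value = sum of Bin(14,0.5) probabilities at or below the observed probability = 0.790527.
Step 5: alpha = 0.1. fail to reject H0.

n_eff = 14, pos = 8, neg = 6, p = 0.790527, fail to reject H0.


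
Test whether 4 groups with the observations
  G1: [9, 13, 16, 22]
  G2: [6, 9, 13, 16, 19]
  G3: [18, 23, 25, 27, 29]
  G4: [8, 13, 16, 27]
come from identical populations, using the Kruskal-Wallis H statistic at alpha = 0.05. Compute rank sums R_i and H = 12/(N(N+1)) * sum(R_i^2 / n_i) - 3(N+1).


Step 1: Combine all N = 18 observations and assign midranks.
sorted (value, group, rank): (6,G2,1), (8,G4,2), (9,G1,3.5), (9,G2,3.5), (13,G1,6), (13,G2,6), (13,G4,6), (16,G1,9), (16,G2,9), (16,G4,9), (18,G3,11), (19,G2,12), (22,G1,13), (23,G3,14), (25,G3,15), (27,G3,16.5), (27,G4,16.5), (29,G3,18)
Step 2: Sum ranks within each group.
R_1 = 31.5 (n_1 = 4)
R_2 = 31.5 (n_2 = 5)
R_3 = 74.5 (n_3 = 5)
R_4 = 33.5 (n_4 = 4)
Step 3: H = 12/(N(N+1)) * sum(R_i^2/n_i) - 3(N+1)
     = 12/(18*19) * (31.5^2/4 + 31.5^2/5 + 74.5^2/5 + 33.5^2/4) - 3*19
     = 0.035088 * 1837.12 - 57
     = 7.460526.
Step 4: Ties present; correction factor C = 1 - 60/(18^3 - 18) = 0.989680. Corrected H = 7.460526 / 0.989680 = 7.538321.
Step 5: Under H0, H ~ chi^2(3); p-value = 0.056582.
Step 6: alpha = 0.05. fail to reject H0.

H = 7.5383, df = 3, p = 0.056582, fail to reject H0.


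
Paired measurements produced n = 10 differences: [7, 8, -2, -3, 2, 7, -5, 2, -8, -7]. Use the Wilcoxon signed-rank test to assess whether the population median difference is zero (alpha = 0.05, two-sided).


Step 1: Drop any zero differences (none here) and take |d_i|.
|d| = [7, 8, 2, 3, 2, 7, 5, 2, 8, 7]
Step 2: Midrank |d_i| (ties get averaged ranks).
ranks: |7|->7, |8|->9.5, |2|->2, |3|->4, |2|->2, |7|->7, |5|->5, |2|->2, |8|->9.5, |7|->7
Step 3: Attach original signs; sum ranks with positive sign and with negative sign.
W+ = 7 + 9.5 + 2 + 7 + 2 = 27.5
W- = 2 + 4 + 5 + 9.5 + 7 = 27.5
(Check: W+ + W- = 55 should equal n(n+1)/2 = 55.)
Step 4: Test statistic W = min(W+, W-) = 27.5.
Step 5: Ties in |d|, so use the tie-corrected normal approximation.
        E[W] = n(n+1)/4 = 10*11/4 = 27.5.
        Tie groups: |d|=2 (t=3), |d|=7 (t=3), |d|=8 (t=2); sum(t^3 - t) = 54.
        Var[W] = n(n+1)(2n+1)/24 - sum(t^3-t)/48 = 2310/24 - 54/48 = 95.125.
        z = (W - E[W]) / sqrt(Var[W]) = (27.5 - 27.5) / 9.7532 = 0.0000.
        Two-sided p = 2*Phi(z) = 1.000000.
Step 6: alpha = 0.05. fail to reject H0.

W+ = 27.5, W- = 27.5, W = min = 27.5, p = 1.000000, fail to reject H0.


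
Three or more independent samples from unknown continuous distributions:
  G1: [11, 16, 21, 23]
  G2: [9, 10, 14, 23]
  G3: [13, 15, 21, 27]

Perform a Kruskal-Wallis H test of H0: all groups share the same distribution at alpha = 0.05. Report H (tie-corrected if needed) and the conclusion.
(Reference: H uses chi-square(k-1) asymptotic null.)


Step 1: Combine all N = 12 observations and assign midranks.
sorted (value, group, rank): (9,G2,1), (10,G2,2), (11,G1,3), (13,G3,4), (14,G2,5), (15,G3,6), (16,G1,7), (21,G1,8.5), (21,G3,8.5), (23,G1,10.5), (23,G2,10.5), (27,G3,12)
Step 2: Sum ranks within each group.
R_1 = 29 (n_1 = 4)
R_2 = 18.5 (n_2 = 4)
R_3 = 30.5 (n_3 = 4)
Step 3: H = 12/(N(N+1)) * sum(R_i^2/n_i) - 3(N+1)
     = 12/(12*13) * (29^2/4 + 18.5^2/4 + 30.5^2/4) - 3*13
     = 0.076923 * 528.375 - 39
     = 1.644231.
Step 4: Ties present; correction factor C = 1 - 12/(12^3 - 12) = 0.993007. Corrected H = 1.644231 / 0.993007 = 1.655810.
Step 5: Under H0, H ~ chi^2(2); p-value = 0.436964.
Step 6: alpha = 0.05. fail to reject H0.

H = 1.6558, df = 2, p = 0.436964, fail to reject H0.


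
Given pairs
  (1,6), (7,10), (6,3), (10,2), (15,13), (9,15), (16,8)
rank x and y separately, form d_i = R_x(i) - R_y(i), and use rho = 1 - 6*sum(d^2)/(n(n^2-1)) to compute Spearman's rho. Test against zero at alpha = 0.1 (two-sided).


Step 1: Rank x and y separately (midranks; no ties here).
rank(x): 1->1, 7->3, 6->2, 10->5, 15->6, 9->4, 16->7
rank(y): 6->3, 10->5, 3->2, 2->1, 13->6, 15->7, 8->4
Step 2: d_i = R_x(i) - R_y(i); compute d_i^2.
  (1-3)^2=4, (3-5)^2=4, (2-2)^2=0, (5-1)^2=16, (6-6)^2=0, (4-7)^2=9, (7-4)^2=9
sum(d^2) = 42.
Step 3: rho = 1 - 6*42 / (7*(7^2 - 1)) = 1 - 252/336 = 0.250000.
Step 4: Under H0, t = rho * sqrt((n-2)/(1-rho^2)) = 0.5774 ~ t(5).
Step 5: Two-sided p-value from the t-distribution with 5 df = 0.588724.
Step 6: alpha = 0.1. fail to reject H0.

rho = 0.2500, p = 0.588724, fail to reject H0 at alpha = 0.1.


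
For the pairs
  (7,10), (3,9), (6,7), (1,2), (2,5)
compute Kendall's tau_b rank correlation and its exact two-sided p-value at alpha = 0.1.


Step 1: Enumerate the 10 unordered pairs (i,j) with i<j and classify each by sign(x_j-x_i) * sign(y_j-y_i).
  (1,2):dx=-4,dy=-1->C; (1,3):dx=-1,dy=-3->C; (1,4):dx=-6,dy=-8->C; (1,5):dx=-5,dy=-5->C
  (2,3):dx=+3,dy=-2->D; (2,4):dx=-2,dy=-7->C; (2,5):dx=-1,dy=-4->C; (3,4):dx=-5,dy=-5->C
  (3,5):dx=-4,dy=-2->C; (4,5):dx=+1,dy=+3->C
Step 2: C = 9, D = 1, total pairs = 10.
Step 3: tau = (C - D)/(n(n-1)/2) = (9 - 1)/10 = 0.800000.
Step 4: Exact two-sided p-value (enumerate n! = 120 permutations of y under H0): p = 0.083333.
Step 5: alpha = 0.1. reject H0.

tau_b = 0.8000 (C=9, D=1), p = 0.083333, reject H0.


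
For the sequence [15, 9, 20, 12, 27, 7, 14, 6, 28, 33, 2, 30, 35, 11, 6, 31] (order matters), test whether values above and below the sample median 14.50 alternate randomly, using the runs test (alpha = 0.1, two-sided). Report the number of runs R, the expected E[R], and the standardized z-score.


Step 1: Compute median = 14.50; label A = above, B = below.
Labels in order: ABABABBBAABAABBA  (n_A = 8, n_B = 8)
Step 2: Count runs R = 11.
Step 3: Under H0 (random ordering), E[R] = 2*n_A*n_B/(n_A+n_B) + 1 = 2*8*8/16 + 1 = 9.0000.
        Var[R] = 2*n_A*n_B*(2*n_A*n_B - n_A - n_B) / ((n_A+n_B)^2 * (n_A+n_B-1)) = 14336/3840 = 3.7333.
        SD[R] = 1.9322.
Step 4: Continuity-corrected z = (R - 0.5 - E[R]) / SD[R] = (11 - 0.5 - 9.0000) / 1.9322 = 0.7763.
Step 5: Two-sided p-value via normal approximation = 2*(1 - Phi(|z|)) = 0.437558.
Step 6: alpha = 0.1. fail to reject H0.

R = 11, z = 0.7763, p = 0.437558, fail to reject H0.


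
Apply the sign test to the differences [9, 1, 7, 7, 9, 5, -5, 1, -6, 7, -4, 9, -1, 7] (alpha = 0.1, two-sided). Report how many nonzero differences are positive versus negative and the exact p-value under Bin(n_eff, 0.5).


Step 1: Discard zero differences. Original n = 14; n_eff = number of nonzero differences = 14.
Nonzero differences (with sign): +9, +1, +7, +7, +9, +5, -5, +1, -6, +7, -4, +9, -1, +7
Step 2: Count signs: positive = 10, negative = 4.
Step 3: Under H0: P(positive) = 0.5, so the number of positives S ~ Bin(14, 0.5).
Step 4: Two-sided exact p-value = sum of Bin(14,0.5) probabilities at or below the observed probability = 0.179565.
Step 5: alpha = 0.1. fail to reject H0.

n_eff = 14, pos = 10, neg = 4, p = 0.179565, fail to reject H0.


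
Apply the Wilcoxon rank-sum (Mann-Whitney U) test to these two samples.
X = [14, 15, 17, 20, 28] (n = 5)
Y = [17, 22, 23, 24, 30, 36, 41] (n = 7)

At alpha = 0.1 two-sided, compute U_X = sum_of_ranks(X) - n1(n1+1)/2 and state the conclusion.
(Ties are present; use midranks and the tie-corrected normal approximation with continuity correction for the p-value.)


Step 1: Combine and sort all 12 observations; assign midranks.
sorted (value, group): (14,X), (15,X), (17,X), (17,Y), (20,X), (22,Y), (23,Y), (24,Y), (28,X), (30,Y), (36,Y), (41,Y)
ranks: 14->1, 15->2, 17->3.5, 17->3.5, 20->5, 22->6, 23->7, 24->8, 28->9, 30->10, 36->11, 41->12
Step 2: Rank sum for X: R1 = 1 + 2 + 3.5 + 5 + 9 = 20.5.
Step 3: U_X = R1 - n1(n1+1)/2 = 20.5 - 5*6/2 = 20.5 - 15 = 5.5.
       U_Y = n1*n2 - U_X = 35 - 5.5 = 29.5.
Step 4: Ties are present, so use the tie-corrected normal approximation (with continuity correction) for the p-value.
Step 5: p-value = 0.061363; compare to alpha = 0.1. reject H0.

U_X = 5.5, p = 0.061363, reject H0 at alpha = 0.1.


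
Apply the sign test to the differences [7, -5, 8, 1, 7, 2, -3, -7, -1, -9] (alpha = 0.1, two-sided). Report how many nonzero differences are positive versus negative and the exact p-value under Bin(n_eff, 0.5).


Step 1: Discard zero differences. Original n = 10; n_eff = number of nonzero differences = 10.
Nonzero differences (with sign): +7, -5, +8, +1, +7, +2, -3, -7, -1, -9
Step 2: Count signs: positive = 5, negative = 5.
Step 3: Under H0: P(positive) = 0.5, so the number of positives S ~ Bin(10, 0.5).
Step 4: Two-sided exact p-value = sum of Bin(10,0.5) probabilities at or below the observed probability = 1.000000.
Step 5: alpha = 0.1. fail to reject H0.

n_eff = 10, pos = 5, neg = 5, p = 1.000000, fail to reject H0.


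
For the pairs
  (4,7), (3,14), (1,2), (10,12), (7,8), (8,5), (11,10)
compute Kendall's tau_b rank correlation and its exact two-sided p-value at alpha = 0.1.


Step 1: Enumerate the 21 unordered pairs (i,j) with i<j and classify each by sign(x_j-x_i) * sign(y_j-y_i).
  (1,2):dx=-1,dy=+7->D; (1,3):dx=-3,dy=-5->C; (1,4):dx=+6,dy=+5->C; (1,5):dx=+3,dy=+1->C
  (1,6):dx=+4,dy=-2->D; (1,7):dx=+7,dy=+3->C; (2,3):dx=-2,dy=-12->C; (2,4):dx=+7,dy=-2->D
  (2,5):dx=+4,dy=-6->D; (2,6):dx=+5,dy=-9->D; (2,7):dx=+8,dy=-4->D; (3,4):dx=+9,dy=+10->C
  (3,5):dx=+6,dy=+6->C; (3,6):dx=+7,dy=+3->C; (3,7):dx=+10,dy=+8->C; (4,5):dx=-3,dy=-4->C
  (4,6):dx=-2,dy=-7->C; (4,7):dx=+1,dy=-2->D; (5,6):dx=+1,dy=-3->D; (5,7):dx=+4,dy=+2->C
  (6,7):dx=+3,dy=+5->C
Step 2: C = 13, D = 8, total pairs = 21.
Step 3: tau = (C - D)/(n(n-1)/2) = (13 - 8)/21 = 0.238095.
Step 4: Exact two-sided p-value (enumerate n! = 5040 permutations of y under H0): p = 0.561905.
Step 5: alpha = 0.1. fail to reject H0.

tau_b = 0.2381 (C=13, D=8), p = 0.561905, fail to reject H0.


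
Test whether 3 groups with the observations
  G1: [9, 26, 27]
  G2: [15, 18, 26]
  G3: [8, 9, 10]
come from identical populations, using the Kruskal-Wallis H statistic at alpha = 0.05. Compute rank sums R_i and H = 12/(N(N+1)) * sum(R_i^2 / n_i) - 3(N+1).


Step 1: Combine all N = 9 observations and assign midranks.
sorted (value, group, rank): (8,G3,1), (9,G1,2.5), (9,G3,2.5), (10,G3,4), (15,G2,5), (18,G2,6), (26,G1,7.5), (26,G2,7.5), (27,G1,9)
Step 2: Sum ranks within each group.
R_1 = 19 (n_1 = 3)
R_2 = 18.5 (n_2 = 3)
R_3 = 7.5 (n_3 = 3)
Step 3: H = 12/(N(N+1)) * sum(R_i^2/n_i) - 3(N+1)
     = 12/(9*10) * (19^2/3 + 18.5^2/3 + 7.5^2/3) - 3*10
     = 0.133333 * 253.167 - 30
     = 3.755556.
Step 4: Ties present; correction factor C = 1 - 12/(9^3 - 9) = 0.983333. Corrected H = 3.755556 / 0.983333 = 3.819209.
Step 5: Under H0, H ~ chi^2(2); p-value = 0.148139.
Step 6: alpha = 0.05. fail to reject H0.

H = 3.8192, df = 2, p = 0.148139, fail to reject H0.


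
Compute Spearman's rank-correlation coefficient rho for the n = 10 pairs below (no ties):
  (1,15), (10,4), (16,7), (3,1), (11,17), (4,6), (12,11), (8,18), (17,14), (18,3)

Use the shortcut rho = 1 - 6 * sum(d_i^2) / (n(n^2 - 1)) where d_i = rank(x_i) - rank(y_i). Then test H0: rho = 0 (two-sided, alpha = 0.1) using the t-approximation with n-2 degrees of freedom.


Step 1: Rank x and y separately (midranks; no ties here).
rank(x): 1->1, 10->5, 16->8, 3->2, 11->6, 4->3, 12->7, 8->4, 17->9, 18->10
rank(y): 15->8, 4->3, 7->5, 1->1, 17->9, 6->4, 11->6, 18->10, 14->7, 3->2
Step 2: d_i = R_x(i) - R_y(i); compute d_i^2.
  (1-8)^2=49, (5-3)^2=4, (8-5)^2=9, (2-1)^2=1, (6-9)^2=9, (3-4)^2=1, (7-6)^2=1, (4-10)^2=36, (9-7)^2=4, (10-2)^2=64
sum(d^2) = 178.
Step 3: rho = 1 - 6*178 / (10*(10^2 - 1)) = 1 - 1068/990 = -0.078788.
Step 4: Under H0, t = rho * sqrt((n-2)/(1-rho^2)) = -0.2235 ~ t(8).
Step 5: Two-sided p-value from the t-distribution with 8 df = 0.828717.
Step 6: alpha = 0.1. fail to reject H0.

rho = -0.0788, p = 0.828717, fail to reject H0 at alpha = 0.1.


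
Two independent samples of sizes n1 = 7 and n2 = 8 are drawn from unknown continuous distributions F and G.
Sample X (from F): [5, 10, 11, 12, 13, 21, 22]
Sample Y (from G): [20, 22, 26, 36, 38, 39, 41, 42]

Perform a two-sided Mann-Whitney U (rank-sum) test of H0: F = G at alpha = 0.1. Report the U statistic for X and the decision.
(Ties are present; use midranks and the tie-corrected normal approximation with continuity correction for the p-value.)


Step 1: Combine and sort all 15 observations; assign midranks.
sorted (value, group): (5,X), (10,X), (11,X), (12,X), (13,X), (20,Y), (21,X), (22,X), (22,Y), (26,Y), (36,Y), (38,Y), (39,Y), (41,Y), (42,Y)
ranks: 5->1, 10->2, 11->3, 12->4, 13->5, 20->6, 21->7, 22->8.5, 22->8.5, 26->10, 36->11, 38->12, 39->13, 41->14, 42->15
Step 2: Rank sum for X: R1 = 1 + 2 + 3 + 4 + 5 + 7 + 8.5 = 30.5.
Step 3: U_X = R1 - n1(n1+1)/2 = 30.5 - 7*8/2 = 30.5 - 28 = 2.5.
       U_Y = n1*n2 - U_X = 56 - 2.5 = 53.5.
Step 4: Ties are present, so use the tie-corrected normal approximation (with continuity correction) for the p-value.
Step 5: p-value = 0.003782; compare to alpha = 0.1. reject H0.

U_X = 2.5, p = 0.003782, reject H0 at alpha = 0.1.


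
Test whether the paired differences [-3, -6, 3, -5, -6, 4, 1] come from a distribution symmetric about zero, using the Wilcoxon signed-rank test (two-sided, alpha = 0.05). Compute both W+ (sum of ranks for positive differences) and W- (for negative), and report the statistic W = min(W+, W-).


Step 1: Drop any zero differences (none here) and take |d_i|.
|d| = [3, 6, 3, 5, 6, 4, 1]
Step 2: Midrank |d_i| (ties get averaged ranks).
ranks: |3|->2.5, |6|->6.5, |3|->2.5, |5|->5, |6|->6.5, |4|->4, |1|->1
Step 3: Attach original signs; sum ranks with positive sign and with negative sign.
W+ = 2.5 + 4 + 1 = 7.5
W- = 2.5 + 6.5 + 5 + 6.5 = 20.5
(Check: W+ + W- = 28 should equal n(n+1)/2 = 28.)
Step 4: Test statistic W = min(W+, W-) = 7.5.
Step 5: Ties in |d|, so use the tie-corrected normal approximation.
        E[W] = n(n+1)/4 = 7*8/4 = 14.
        Tie groups: |d|=3 (t=2), |d|=6 (t=2); sum(t^3 - t) = 12.
        Var[W] = n(n+1)(2n+1)/24 - sum(t^3-t)/48 = 840/24 - 12/48 = 34.75.
        z = (W - E[W]) / sqrt(Var[W]) = (7.5 - 14) / 5.8949 = -1.1026.
        Two-sided p = 2*Phi(z) = 0.270181.
Step 6: alpha = 0.05. fail to reject H0.

W+ = 7.5, W- = 20.5, W = min = 7.5, p = 0.270181, fail to reject H0.


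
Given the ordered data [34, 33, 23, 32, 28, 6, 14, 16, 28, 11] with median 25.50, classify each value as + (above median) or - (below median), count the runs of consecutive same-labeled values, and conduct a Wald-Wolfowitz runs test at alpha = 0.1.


Step 1: Compute median = 25.50; label A = above, B = below.
Labels in order: AABAABBBAB  (n_A = 5, n_B = 5)
Step 2: Count runs R = 6.
Step 3: Under H0 (random ordering), E[R] = 2*n_A*n_B/(n_A+n_B) + 1 = 2*5*5/10 + 1 = 6.0000.
        Var[R] = 2*n_A*n_B*(2*n_A*n_B - n_A - n_B) / ((n_A+n_B)^2 * (n_A+n_B-1)) = 2000/900 = 2.2222.
        SD[R] = 1.4907.
Step 4: R = E[R], so z = 0 with no continuity correction.
Step 5: Two-sided p-value via normal approximation = 2*(1 - Phi(|z|)) = 1.000000.
Step 6: alpha = 0.1. fail to reject H0.

R = 6, z = 0.0000, p = 1.000000, fail to reject H0.


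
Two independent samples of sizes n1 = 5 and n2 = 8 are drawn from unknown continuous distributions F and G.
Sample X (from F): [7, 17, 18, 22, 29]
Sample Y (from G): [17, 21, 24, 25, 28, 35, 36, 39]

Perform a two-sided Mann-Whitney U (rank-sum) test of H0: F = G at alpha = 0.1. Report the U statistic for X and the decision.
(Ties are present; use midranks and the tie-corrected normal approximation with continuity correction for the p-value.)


Step 1: Combine and sort all 13 observations; assign midranks.
sorted (value, group): (7,X), (17,X), (17,Y), (18,X), (21,Y), (22,X), (24,Y), (25,Y), (28,Y), (29,X), (35,Y), (36,Y), (39,Y)
ranks: 7->1, 17->2.5, 17->2.5, 18->4, 21->5, 22->6, 24->7, 25->8, 28->9, 29->10, 35->11, 36->12, 39->13
Step 2: Rank sum for X: R1 = 1 + 2.5 + 4 + 6 + 10 = 23.5.
Step 3: U_X = R1 - n1(n1+1)/2 = 23.5 - 5*6/2 = 23.5 - 15 = 8.5.
       U_Y = n1*n2 - U_X = 40 - 8.5 = 31.5.
Step 4: Ties are present, so use the tie-corrected normal approximation (with continuity correction) for the p-value.
Step 5: p-value = 0.106864; compare to alpha = 0.1. fail to reject H0.

U_X = 8.5, p = 0.106864, fail to reject H0 at alpha = 0.1.


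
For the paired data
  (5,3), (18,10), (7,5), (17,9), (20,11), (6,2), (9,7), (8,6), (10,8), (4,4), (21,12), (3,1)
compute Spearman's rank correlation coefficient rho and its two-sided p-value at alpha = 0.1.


Step 1: Rank x and y separately (midranks; no ties here).
rank(x): 5->3, 18->10, 7->5, 17->9, 20->11, 6->4, 9->7, 8->6, 10->8, 4->2, 21->12, 3->1
rank(y): 3->3, 10->10, 5->5, 9->9, 11->11, 2->2, 7->7, 6->6, 8->8, 4->4, 12->12, 1->1
Step 2: d_i = R_x(i) - R_y(i); compute d_i^2.
  (3-3)^2=0, (10-10)^2=0, (5-5)^2=0, (9-9)^2=0, (11-11)^2=0, (4-2)^2=4, (7-7)^2=0, (6-6)^2=0, (8-8)^2=0, (2-4)^2=4, (12-12)^2=0, (1-1)^2=0
sum(d^2) = 8.
Step 3: rho = 1 - 6*8 / (12*(12^2 - 1)) = 1 - 48/1716 = 0.972028.
Step 4: Under H0, t = rho * sqrt((n-2)/(1-rho^2)) = 13.0876 ~ t(10).
Step 5: Two-sided p-value from the t-distribution with 10 df = 0.000000.
Step 6: alpha = 0.1. reject H0.

rho = 0.9720, p = 0.000000, reject H0 at alpha = 0.1.


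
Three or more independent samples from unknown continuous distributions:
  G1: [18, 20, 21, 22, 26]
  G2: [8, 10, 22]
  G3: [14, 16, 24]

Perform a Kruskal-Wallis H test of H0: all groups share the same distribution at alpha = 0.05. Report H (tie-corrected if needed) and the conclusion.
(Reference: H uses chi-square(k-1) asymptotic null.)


Step 1: Combine all N = 11 observations and assign midranks.
sorted (value, group, rank): (8,G2,1), (10,G2,2), (14,G3,3), (16,G3,4), (18,G1,5), (20,G1,6), (21,G1,7), (22,G1,8.5), (22,G2,8.5), (24,G3,10), (26,G1,11)
Step 2: Sum ranks within each group.
R_1 = 37.5 (n_1 = 5)
R_2 = 11.5 (n_2 = 3)
R_3 = 17 (n_3 = 3)
Step 3: H = 12/(N(N+1)) * sum(R_i^2/n_i) - 3(N+1)
     = 12/(11*12) * (37.5^2/5 + 11.5^2/3 + 17^2/3) - 3*12
     = 0.090909 * 421.667 - 36
     = 2.333333.
Step 4: Ties present; correction factor C = 1 - 6/(11^3 - 11) = 0.995455. Corrected H = 2.333333 / 0.995455 = 2.343988.
Step 5: Under H0, H ~ chi^2(2); p-value = 0.309749.
Step 6: alpha = 0.05. fail to reject H0.

H = 2.3440, df = 2, p = 0.309749, fail to reject H0.


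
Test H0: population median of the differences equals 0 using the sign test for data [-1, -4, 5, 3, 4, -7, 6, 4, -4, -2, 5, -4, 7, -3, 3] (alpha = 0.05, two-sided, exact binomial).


Step 1: Discard zero differences. Original n = 15; n_eff = number of nonzero differences = 15.
Nonzero differences (with sign): -1, -4, +5, +3, +4, -7, +6, +4, -4, -2, +5, -4, +7, -3, +3
Step 2: Count signs: positive = 8, negative = 7.
Step 3: Under H0: P(positive) = 0.5, so the number of positives S ~ Bin(15, 0.5).
Step 4: Two-sided exact p-value = sum of Bin(15,0.5) probabilities at or below the observed probability = 1.000000.
Step 5: alpha = 0.05. fail to reject H0.

n_eff = 15, pos = 8, neg = 7, p = 1.000000, fail to reject H0.


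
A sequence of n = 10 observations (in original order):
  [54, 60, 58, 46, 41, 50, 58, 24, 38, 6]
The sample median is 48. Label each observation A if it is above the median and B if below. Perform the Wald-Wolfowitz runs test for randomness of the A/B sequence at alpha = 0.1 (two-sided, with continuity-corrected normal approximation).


Step 1: Compute median = 48; label A = above, B = below.
Labels in order: AAABBAABBB  (n_A = 5, n_B = 5)
Step 2: Count runs R = 4.
Step 3: Under H0 (random ordering), E[R] = 2*n_A*n_B/(n_A+n_B) + 1 = 2*5*5/10 + 1 = 6.0000.
        Var[R] = 2*n_A*n_B*(2*n_A*n_B - n_A - n_B) / ((n_A+n_B)^2 * (n_A+n_B-1)) = 2000/900 = 2.2222.
        SD[R] = 1.4907.
Step 4: Continuity-corrected z = (R + 0.5 - E[R]) / SD[R] = (4 + 0.5 - 6.0000) / 1.4907 = -1.0062.
Step 5: Two-sided p-value via normal approximation = 2*(1 - Phi(|z|)) = 0.314305.
Step 6: alpha = 0.1. fail to reject H0.

R = 4, z = -1.0062, p = 0.314305, fail to reject H0.


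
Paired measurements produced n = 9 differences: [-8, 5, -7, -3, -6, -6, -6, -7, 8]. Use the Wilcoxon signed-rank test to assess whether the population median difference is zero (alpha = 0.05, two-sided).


Step 1: Drop any zero differences (none here) and take |d_i|.
|d| = [8, 5, 7, 3, 6, 6, 6, 7, 8]
Step 2: Midrank |d_i| (ties get averaged ranks).
ranks: |8|->8.5, |5|->2, |7|->6.5, |3|->1, |6|->4, |6|->4, |6|->4, |7|->6.5, |8|->8.5
Step 3: Attach original signs; sum ranks with positive sign and with negative sign.
W+ = 2 + 8.5 = 10.5
W- = 8.5 + 6.5 + 1 + 4 + 4 + 4 + 6.5 = 34.5
(Check: W+ + W- = 45 should equal n(n+1)/2 = 45.)
Step 4: Test statistic W = min(W+, W-) = 10.5.
Step 5: Ties in |d|, so use the tie-corrected normal approximation.
        E[W] = n(n+1)/4 = 9*10/4 = 22.5.
        Tie groups: |d|=6 (t=3), |d|=7 (t=2), |d|=8 (t=2); sum(t^3 - t) = 36.
        Var[W] = n(n+1)(2n+1)/24 - sum(t^3-t)/48 = 1710/24 - 36/48 = 70.5.
        z = (W - E[W]) / sqrt(Var[W]) = (10.5 - 22.5) / 8.3964 = -1.4292.
        Two-sided p = 2*Phi(z) = 0.152953.
Step 6: alpha = 0.05. fail to reject H0.

W+ = 10.5, W- = 34.5, W = min = 10.5, p = 0.152953, fail to reject H0.


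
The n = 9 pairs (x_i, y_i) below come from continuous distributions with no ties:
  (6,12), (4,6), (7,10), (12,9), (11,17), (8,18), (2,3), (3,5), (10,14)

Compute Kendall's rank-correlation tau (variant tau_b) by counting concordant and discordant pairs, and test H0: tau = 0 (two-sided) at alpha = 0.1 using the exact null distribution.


Step 1: Enumerate the 36 unordered pairs (i,j) with i<j and classify each by sign(x_j-x_i) * sign(y_j-y_i).
  (1,2):dx=-2,dy=-6->C; (1,3):dx=+1,dy=-2->D; (1,4):dx=+6,dy=-3->D; (1,5):dx=+5,dy=+5->C
  (1,6):dx=+2,dy=+6->C; (1,7):dx=-4,dy=-9->C; (1,8):dx=-3,dy=-7->C; (1,9):dx=+4,dy=+2->C
  (2,3):dx=+3,dy=+4->C; (2,4):dx=+8,dy=+3->C; (2,5):dx=+7,dy=+11->C; (2,6):dx=+4,dy=+12->C
  (2,7):dx=-2,dy=-3->C; (2,8):dx=-1,dy=-1->C; (2,9):dx=+6,dy=+8->C; (3,4):dx=+5,dy=-1->D
  (3,5):dx=+4,dy=+7->C; (3,6):dx=+1,dy=+8->C; (3,7):dx=-5,dy=-7->C; (3,8):dx=-4,dy=-5->C
  (3,9):dx=+3,dy=+4->C; (4,5):dx=-1,dy=+8->D; (4,6):dx=-4,dy=+9->D; (4,7):dx=-10,dy=-6->C
  (4,8):dx=-9,dy=-4->C; (4,9):dx=-2,dy=+5->D; (5,6):dx=-3,dy=+1->D; (5,7):dx=-9,dy=-14->C
  (5,8):dx=-8,dy=-12->C; (5,9):dx=-1,dy=-3->C; (6,7):dx=-6,dy=-15->C; (6,8):dx=-5,dy=-13->C
  (6,9):dx=+2,dy=-4->D; (7,8):dx=+1,dy=+2->C; (7,9):dx=+8,dy=+11->C; (8,9):dx=+7,dy=+9->C
Step 2: C = 28, D = 8, total pairs = 36.
Step 3: tau = (C - D)/(n(n-1)/2) = (28 - 8)/36 = 0.555556.
Step 4: Exact two-sided p-value (enumerate n! = 362880 permutations of y under H0): p = 0.044615.
Step 5: alpha = 0.1. reject H0.

tau_b = 0.5556 (C=28, D=8), p = 0.044615, reject H0.


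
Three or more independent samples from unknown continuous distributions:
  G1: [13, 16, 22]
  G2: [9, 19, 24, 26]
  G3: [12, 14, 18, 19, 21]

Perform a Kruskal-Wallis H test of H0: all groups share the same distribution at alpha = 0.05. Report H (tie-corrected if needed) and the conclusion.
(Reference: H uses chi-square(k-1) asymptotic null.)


Step 1: Combine all N = 12 observations and assign midranks.
sorted (value, group, rank): (9,G2,1), (12,G3,2), (13,G1,3), (14,G3,4), (16,G1,5), (18,G3,6), (19,G2,7.5), (19,G3,7.5), (21,G3,9), (22,G1,10), (24,G2,11), (26,G2,12)
Step 2: Sum ranks within each group.
R_1 = 18 (n_1 = 3)
R_2 = 31.5 (n_2 = 4)
R_3 = 28.5 (n_3 = 5)
Step 3: H = 12/(N(N+1)) * sum(R_i^2/n_i) - 3(N+1)
     = 12/(12*13) * (18^2/3 + 31.5^2/4 + 28.5^2/5) - 3*13
     = 0.076923 * 518.513 - 39
     = 0.885577.
Step 4: Ties present; correction factor C = 1 - 6/(12^3 - 12) = 0.996503. Corrected H = 0.885577 / 0.996503 = 0.888684.
Step 5: Under H0, H ~ chi^2(2); p-value = 0.641246.
Step 6: alpha = 0.05. fail to reject H0.

H = 0.8887, df = 2, p = 0.641246, fail to reject H0.


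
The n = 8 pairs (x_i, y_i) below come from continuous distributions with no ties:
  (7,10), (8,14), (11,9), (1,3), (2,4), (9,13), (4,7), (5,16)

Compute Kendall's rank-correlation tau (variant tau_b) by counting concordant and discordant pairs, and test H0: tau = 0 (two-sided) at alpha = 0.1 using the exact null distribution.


Step 1: Enumerate the 28 unordered pairs (i,j) with i<j and classify each by sign(x_j-x_i) * sign(y_j-y_i).
  (1,2):dx=+1,dy=+4->C; (1,3):dx=+4,dy=-1->D; (1,4):dx=-6,dy=-7->C; (1,5):dx=-5,dy=-6->C
  (1,6):dx=+2,dy=+3->C; (1,7):dx=-3,dy=-3->C; (1,8):dx=-2,dy=+6->D; (2,3):dx=+3,dy=-5->D
  (2,4):dx=-7,dy=-11->C; (2,5):dx=-6,dy=-10->C; (2,6):dx=+1,dy=-1->D; (2,7):dx=-4,dy=-7->C
  (2,8):dx=-3,dy=+2->D; (3,4):dx=-10,dy=-6->C; (3,5):dx=-9,dy=-5->C; (3,6):dx=-2,dy=+4->D
  (3,7):dx=-7,dy=-2->C; (3,8):dx=-6,dy=+7->D; (4,5):dx=+1,dy=+1->C; (4,6):dx=+8,dy=+10->C
  (4,7):dx=+3,dy=+4->C; (4,8):dx=+4,dy=+13->C; (5,6):dx=+7,dy=+9->C; (5,7):dx=+2,dy=+3->C
  (5,8):dx=+3,dy=+12->C; (6,7):dx=-5,dy=-6->C; (6,8):dx=-4,dy=+3->D; (7,8):dx=+1,dy=+9->C
Step 2: C = 20, D = 8, total pairs = 28.
Step 3: tau = (C - D)/(n(n-1)/2) = (20 - 8)/28 = 0.428571.
Step 4: Exact two-sided p-value (enumerate n! = 40320 permutations of y under H0): p = 0.178869.
Step 5: alpha = 0.1. fail to reject H0.

tau_b = 0.4286 (C=20, D=8), p = 0.178869, fail to reject H0.


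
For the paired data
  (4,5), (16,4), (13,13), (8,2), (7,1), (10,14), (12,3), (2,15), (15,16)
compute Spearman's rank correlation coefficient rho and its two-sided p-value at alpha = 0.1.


Step 1: Rank x and y separately (midranks; no ties here).
rank(x): 4->2, 16->9, 13->7, 8->4, 7->3, 10->5, 12->6, 2->1, 15->8
rank(y): 5->5, 4->4, 13->6, 2->2, 1->1, 14->7, 3->3, 15->8, 16->9
Step 2: d_i = R_x(i) - R_y(i); compute d_i^2.
  (2-5)^2=9, (9-4)^2=25, (7-6)^2=1, (4-2)^2=4, (3-1)^2=4, (5-7)^2=4, (6-3)^2=9, (1-8)^2=49, (8-9)^2=1
sum(d^2) = 106.
Step 3: rho = 1 - 6*106 / (9*(9^2 - 1)) = 1 - 636/720 = 0.116667.
Step 4: Under H0, t = rho * sqrt((n-2)/(1-rho^2)) = 0.3108 ~ t(7).
Step 5: Two-sided p-value from the t-distribution with 7 df = 0.765008.
Step 6: alpha = 0.1. fail to reject H0.

rho = 0.1167, p = 0.765008, fail to reject H0 at alpha = 0.1.


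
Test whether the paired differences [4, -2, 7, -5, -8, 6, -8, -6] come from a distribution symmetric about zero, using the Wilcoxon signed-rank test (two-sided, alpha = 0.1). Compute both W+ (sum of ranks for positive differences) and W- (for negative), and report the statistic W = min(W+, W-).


Step 1: Drop any zero differences (none here) and take |d_i|.
|d| = [4, 2, 7, 5, 8, 6, 8, 6]
Step 2: Midrank |d_i| (ties get averaged ranks).
ranks: |4|->2, |2|->1, |7|->6, |5|->3, |8|->7.5, |6|->4.5, |8|->7.5, |6|->4.5
Step 3: Attach original signs; sum ranks with positive sign and with negative sign.
W+ = 2 + 6 + 4.5 = 12.5
W- = 1 + 3 + 7.5 + 7.5 + 4.5 = 23.5
(Check: W+ + W- = 36 should equal n(n+1)/2 = 36.)
Step 4: Test statistic W = min(W+, W-) = 12.5.
Step 5: Ties in |d|, so use the tie-corrected normal approximation.
        E[W] = n(n+1)/4 = 8*9/4 = 18.
        Tie groups: |d|=6 (t=2), |d|=8 (t=2); sum(t^3 - t) = 12.
        Var[W] = n(n+1)(2n+1)/24 - sum(t^3-t)/48 = 1224/24 - 12/48 = 50.75.
        z = (W - E[W]) / sqrt(Var[W]) = (12.5 - 18) / 7.1239 = -0.7720.
        Two-sided p = 2*Phi(z) = 0.440086.
Step 6: alpha = 0.1. fail to reject H0.

W+ = 12.5, W- = 23.5, W = min = 12.5, p = 0.440086, fail to reject H0.


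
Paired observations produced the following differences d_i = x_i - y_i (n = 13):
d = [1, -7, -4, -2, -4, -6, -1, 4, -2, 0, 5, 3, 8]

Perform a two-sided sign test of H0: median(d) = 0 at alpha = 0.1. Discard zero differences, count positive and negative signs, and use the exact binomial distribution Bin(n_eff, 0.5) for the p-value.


Step 1: Discard zero differences. Original n = 13; n_eff = number of nonzero differences = 12.
Nonzero differences (with sign): +1, -7, -4, -2, -4, -6, -1, +4, -2, +5, +3, +8
Step 2: Count signs: positive = 5, negative = 7.
Step 3: Under H0: P(positive) = 0.5, so the number of positives S ~ Bin(12, 0.5).
Step 4: Two-sided exact p-value = sum of Bin(12,0.5) probabilities at or below the observed probability = 0.774414.
Step 5: alpha = 0.1. fail to reject H0.

n_eff = 12, pos = 5, neg = 7, p = 0.774414, fail to reject H0.


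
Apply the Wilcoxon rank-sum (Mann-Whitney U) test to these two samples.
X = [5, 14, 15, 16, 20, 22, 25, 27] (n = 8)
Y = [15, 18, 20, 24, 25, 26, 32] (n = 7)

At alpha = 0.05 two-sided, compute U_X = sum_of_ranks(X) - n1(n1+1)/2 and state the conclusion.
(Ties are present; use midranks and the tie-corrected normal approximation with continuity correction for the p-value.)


Step 1: Combine and sort all 15 observations; assign midranks.
sorted (value, group): (5,X), (14,X), (15,X), (15,Y), (16,X), (18,Y), (20,X), (20,Y), (22,X), (24,Y), (25,X), (25,Y), (26,Y), (27,X), (32,Y)
ranks: 5->1, 14->2, 15->3.5, 15->3.5, 16->5, 18->6, 20->7.5, 20->7.5, 22->9, 24->10, 25->11.5, 25->11.5, 26->13, 27->14, 32->15
Step 2: Rank sum for X: R1 = 1 + 2 + 3.5 + 5 + 7.5 + 9 + 11.5 + 14 = 53.5.
Step 3: U_X = R1 - n1(n1+1)/2 = 53.5 - 8*9/2 = 53.5 - 36 = 17.5.
       U_Y = n1*n2 - U_X = 56 - 17.5 = 38.5.
Step 4: Ties are present, so use the tie-corrected normal approximation (with continuity correction) for the p-value.
Step 5: p-value = 0.245891; compare to alpha = 0.05. fail to reject H0.

U_X = 17.5, p = 0.245891, fail to reject H0 at alpha = 0.05.
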